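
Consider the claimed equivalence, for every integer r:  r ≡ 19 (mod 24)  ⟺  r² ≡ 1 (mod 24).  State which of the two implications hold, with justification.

Only the forward direction holds.

(→) Suppose r ≡ 19 (mod 24). Write r = 24j + 19. Then (24j + 19)² = 576j² + 912j + 361 = 24(24j² + 38j + 15) + 1, so r² ≡ 1 (mod 24).

(←) This fails: take r = 1. Then 1² = 1 ≡ 1 (mod 24), yet 1 ≡ 1 (mod 24), not 19.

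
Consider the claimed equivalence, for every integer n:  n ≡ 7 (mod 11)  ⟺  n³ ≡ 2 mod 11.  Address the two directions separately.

(→) Suppose n ≡ 7 (mod 11). Write n = 11j + 7. Then (11j + 7)³ = 1331j³ + 2541j² + 1617j + 343 = 11(121j³ + 231j² + 147j + 31) + 2, so n³ ≡ 2 (mod 11).

(←) Conversely, suppose n³ ≡ 2 (mod 11). The only residue r in {0, …, 10} with r³ ≡ 2 (mod 11) is r = 7, so n ≡ 7 (mod 11).

Both directions hold; the statement is true.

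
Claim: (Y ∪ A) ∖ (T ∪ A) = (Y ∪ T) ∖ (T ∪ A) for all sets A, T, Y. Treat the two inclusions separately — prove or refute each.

Both inclusions hold; the sets are equal.

(⟹) Let x ∈ (Y ∪ A) ∖ (T ∪ A). Then x ∈ Y and x ∉ A, T, from which x ∈ (Y ∪ T) ∖ (T ∪ A).

(⟸) Let x ∈ (Y ∪ T) ∖ (T ∪ A). Then x ∈ Y and x ∉ A, T, from which x ∈ (Y ∪ A) ∖ (T ∪ A).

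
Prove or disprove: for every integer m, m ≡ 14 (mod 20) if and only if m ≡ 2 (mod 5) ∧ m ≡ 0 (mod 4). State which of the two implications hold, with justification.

Forward direction. This fails: m = 14 gives 14 ≡ 14 (mod 20) but 14 ≡ 4 (mod 5), so the conjunction on the right does not hold.

Converse. This fails: m = 12 satisfies both congruences on the right (12 ≡ 2 mod 5 and 12 ≡ 0 mod 4) yet 12 ≡ 12 (mod 20), not 14.

(⇒) fails and (⇐) fails.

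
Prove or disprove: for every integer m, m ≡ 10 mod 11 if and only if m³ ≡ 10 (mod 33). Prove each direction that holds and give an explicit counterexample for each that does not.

(⟸) The residues r modulo 33 with r³ ≡ 10 (mod 33) are exactly {10}, and each is ≡ 10 (mod 11).

(⟹) This fails: take m = 21. Then 21 ≡ 10 (mod 11), but 21³ = 9261 ≡ 21 (mod 33), not 10.

(⇒) fails; (⇐) holds.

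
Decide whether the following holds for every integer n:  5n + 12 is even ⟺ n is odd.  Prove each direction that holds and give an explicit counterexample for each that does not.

Neither direction holds.

Forward direction. This fails: n = 2 gives 5n + 12 = 22, which is even, but 2 is even, not odd.

Converse. This also fails: n = 3 is odd, but 5n + 12 = 27 is odd, not even.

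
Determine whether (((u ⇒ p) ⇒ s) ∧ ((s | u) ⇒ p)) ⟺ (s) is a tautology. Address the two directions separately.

Only the forward implication holds.

(→) Assume the antecedent. If s is true, s reduces to true regardless of the other variables. If s is false, the antecedent cannot hold. Either way s holds.

(←) This fails. Under s = T, u = F, p = F, the left side is false but the right side is true.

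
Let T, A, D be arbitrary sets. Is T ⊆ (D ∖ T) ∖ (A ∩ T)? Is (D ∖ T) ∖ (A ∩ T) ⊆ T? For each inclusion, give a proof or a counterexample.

Both inclusions fail.

(⊆) This inclusion fails. Take T = {1}, A = ∅, D = ∅; then 1 ∈ T but 1 ∉ (D ∖ T) ∖ (A ∩ T).

(⊇) This inclusion fails. Take T = ∅, A = ∅, D = {1}; then 1 ∈ (D ∖ T) ∖ (A ∩ T) but 1 ∉ T.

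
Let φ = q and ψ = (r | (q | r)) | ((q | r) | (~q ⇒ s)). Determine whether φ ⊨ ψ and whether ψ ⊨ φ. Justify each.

(→) Assume the antecedent. If q is true, the consequent reduces to true regardless of the other variables. If q is false, the antecedent cannot hold. Either way the consequent holds.

(←) This fails. Under q = F, s = T, r = F, the left side is false but the right side is true.

Only the forward direction holds.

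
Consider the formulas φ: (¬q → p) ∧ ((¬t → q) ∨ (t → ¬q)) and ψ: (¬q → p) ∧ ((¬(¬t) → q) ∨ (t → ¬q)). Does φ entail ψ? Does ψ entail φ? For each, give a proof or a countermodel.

Equivalent; both directions hold.

(⟹) Assume the antecedent. If q is true, the consequent reduces to true regardless of the other variables. If q is false, the antecedent forces (q = F, t = F, p = T) or (q = F, t = T, p = T), and the consequent holds there. Either way the consequent holds.

(⟸) Assume the antecedent. If q is true, the consequent reduces to true regardless of the other variables. If q is false, the antecedent forces (q = F, t = F, p = T) or (q = F, t = T, p = T), and the consequent holds there. Either way the consequent holds.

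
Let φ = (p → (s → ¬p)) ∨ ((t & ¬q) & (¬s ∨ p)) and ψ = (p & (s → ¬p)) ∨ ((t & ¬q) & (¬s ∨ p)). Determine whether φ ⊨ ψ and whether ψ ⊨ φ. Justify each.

[⇐] Assume the antecedent. If s is true, the antecedent forces (q = F, s = T, p = T, t = T), and the consequent holds there. If s is false, the consequent reduces to true regardless of the other variables. Either way the consequent holds.

[⇒] This fails. Under q = F, s = F, p = F, t = F, the left side is true but the right side is false.

Only the converse holds.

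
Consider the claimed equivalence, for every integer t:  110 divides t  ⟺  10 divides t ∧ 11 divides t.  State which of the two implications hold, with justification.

Both directions hold; the statement is true.

Converse. Suppose 10 ∣ t and 11 ∣ t. Any common multiple of 10 and 11 is a multiple of their lcm; here gcd(10, 11) = 1, so lcm(10, 11) = 10·11 = 110, so 110 ∣ t.

Forward direction. If 110 ∣ t, write t = 110q. Since 110 = 11·10, t = 10·(11q), so 10 ∣ t; and since 110 = 10·11, t = 11·(10q), so 11 ∣ t.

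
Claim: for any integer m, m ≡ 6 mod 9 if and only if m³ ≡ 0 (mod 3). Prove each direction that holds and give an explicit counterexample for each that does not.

Not equivalent: only (⇒) holds.

Forward direction. Suppose m ≡ 6 (mod 9). Then m³ ≡ 6³ = 216 (mod 9), and since 3 ∣ 9, also m³ ≡ 0 (mod 3).

Converse. This fails: take m = 0. Then 0³ = 0 ≡ 0 (mod 3), yet 0 ≡ 0 (mod 9), not 6.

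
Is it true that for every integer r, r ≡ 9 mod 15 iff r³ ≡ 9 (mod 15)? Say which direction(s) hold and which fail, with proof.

The biconditional holds.

[⇒] Suppose r ≡ 9 mod 15. Write r = 15j + 9. Then (15j + 9)³ = 3375j³ + 6075j² + 3645j + 729 = 15(225j³ + 405j² + 243j + 48) + 9, so r³ ≡ 9 (mod 15).

[⇐] Conversely, suppose r³ ≡ 9 (mod 15). The only residue r in {0, …, 14} with r³ ≡ 9 (mod 15) is r = 9, so r ≡ 9 (mod 15).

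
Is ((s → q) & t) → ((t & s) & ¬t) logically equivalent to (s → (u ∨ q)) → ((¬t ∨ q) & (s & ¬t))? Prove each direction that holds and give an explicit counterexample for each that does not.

Forward direction. This fails. Under u = F, t = F, s = F, q = F, the left side is true but the right side is false.

Converse. Assume the antecedent. If t is true, the antecedent forces (u = F, t = T, s = T, q = F), and ((s → q) & t) → ((t & s) & ¬t) holds there. If t is false, ((s → q) & t) → ((t & s) & ¬t) reduces to true regardless of the other variables. Either way ((s → q) & t) → ((t & s) & ¬t) holds.

(⇒) fails; (⇐) holds.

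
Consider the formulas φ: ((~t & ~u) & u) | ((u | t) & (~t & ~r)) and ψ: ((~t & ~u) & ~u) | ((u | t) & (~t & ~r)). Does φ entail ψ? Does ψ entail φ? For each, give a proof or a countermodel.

(⟹) Assume the antecedent. If t is true, the antecedent cannot hold. If t is false, the antecedent forces (t = F, r = F, u = T), and the consequent holds there. Either way the consequent holds.

(⟸) This fails. Under t = F, r = F, u = F, the left side is false but the right side is true.

Only the forward implication holds.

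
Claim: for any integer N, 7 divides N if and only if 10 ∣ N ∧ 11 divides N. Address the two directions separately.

(⇒) This fails: take N = 7. Certainly 7 ∣ 7, but 10 ∤ 7.

(⇐) This fails: take N = 110. Both 10 ∣ 110 and 11 ∣ 110, yet 110 is not a multiple of 7 (since 110 = 15·7 + 5), so 7 ∤ 110.

Both directions fail.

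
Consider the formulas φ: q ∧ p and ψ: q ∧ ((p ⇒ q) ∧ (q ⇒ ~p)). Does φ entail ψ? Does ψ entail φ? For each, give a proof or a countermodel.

(⟹) This fails. Under p = T, q = T, the left side is true but the right side is false.

(⟸) This fails. Under p = F, q = T, the left side is false but the right side is true.

Neither implication holds.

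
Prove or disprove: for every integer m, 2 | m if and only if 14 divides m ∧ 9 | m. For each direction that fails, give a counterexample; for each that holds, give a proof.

(⇒) This fails: take m = 2. Certainly 2 ∣ 2, but 14 ∤ 2.

(⇐) Suppose 14 ∣ m and 9 ∣ m. Any common multiple of 14 and 9 is a multiple of their lcm; here gcd(14, 9) = 1, so lcm(14, 9) = 14·9 = 126, so 126 ∣ m. Since 2 ∣ 126, it follows that 2 ∣ m.

Not equivalent: only (⇐) holds.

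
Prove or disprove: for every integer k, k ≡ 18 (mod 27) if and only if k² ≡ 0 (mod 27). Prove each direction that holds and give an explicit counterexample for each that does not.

[⇒] Suppose k ≡ 18 (mod 27). Write k = 27j + 18. Then (27j + 18)² = 729j² + 972j + 324 = 27(27j² + 36j + 12) + 0, so k² ≡ 0 (mod 27).

[⇐] This fails: take k = 0. Then 0² = 0 ≡ 0 (mod 27), yet 0 ≡ 0 (mod 27), not 18.

Only the forward implication holds.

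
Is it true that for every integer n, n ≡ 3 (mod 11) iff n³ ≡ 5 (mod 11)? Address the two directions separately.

Equivalent; both directions hold.

(⟹) Suppose n ≡ 3 (mod 11). Write n = 11j + 3. Then (11j + 3)³ = 1331j³ + 1089j² + 297j + 27 = 11(121j³ + 99j² + 27j + 2) + 5, so n³ ≡ 5 (mod 11).

(⟸) Conversely, suppose n³ ≡ 5 (mod 11). The only residue r in {0, …, 10} with r³ ≡ 5 (mod 11) is r = 3, so n ≡ 3 (mod 11).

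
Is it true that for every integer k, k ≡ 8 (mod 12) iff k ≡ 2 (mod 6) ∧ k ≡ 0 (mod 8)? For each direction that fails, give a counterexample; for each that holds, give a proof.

(←) If k ≡ 2 (mod 6) and k ≡ 0 (mod 8), then by the Chinese remainder theorem k ≡ 8 (mod 24). Since 8 ≡ 8 (mod 12) and 12 ∣ 24, we get k ≡ 8 (mod 12).

(→) This fails: k = 20 gives 20 ≡ 8 (mod 12) but 20 ≡ 4 (mod 8), so the conjunction on the right does not hold.

Not equivalent: only (⇐) holds.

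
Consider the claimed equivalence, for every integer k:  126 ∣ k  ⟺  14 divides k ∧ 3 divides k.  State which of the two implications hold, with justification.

(⇒) holds; (⇐) fails.

Forward direction. If 126 ∣ k, write k = 126q. Since 126 = 9·14, k = 14·(9q), so 14 ∣ k; and since 126 = 42·3, k = 3·(42q), so 3 ∣ k.

Converse. This fails: take k = 42. Both 14 ∣ 42 and 3 ∣ 42, yet 42 is not a multiple of 126 (since 42 = 0·126 + 42), so 126 ∤ 42.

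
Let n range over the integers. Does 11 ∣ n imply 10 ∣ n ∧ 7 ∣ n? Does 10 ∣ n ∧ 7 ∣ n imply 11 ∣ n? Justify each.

Neither implication holds.

(⇒) This fails: take n = 11. Certainly 11 ∣ 11, but 10 ∤ 11.

(⇐) This fails: take n = 70. Both 10 ∣ 70 and 7 ∣ 70, yet 70 is not a multiple of 11 (since 70 = 6·11 + 4), so 11 ∤ 70.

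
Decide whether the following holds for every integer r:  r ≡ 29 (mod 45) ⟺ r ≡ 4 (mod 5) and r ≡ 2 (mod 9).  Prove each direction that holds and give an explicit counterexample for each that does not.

[⇒] Suppose r ≡ 29 (mod 45); write r = 45j + 29. Since 5 ∣ 45, reducing mod 5 gives r ≡ 29 ≡ 4 (mod 5); since 9 ∣ 45, reducing mod 9 gives r ≡ 29 ≡ 2 (mod 9).

[⇐] Conversely, if r ≡ 4 (mod 5) and r ≡ 2 (mod 9), then by the Chinese remainder theorem r ≡ 29 (mod 45). This is exactly r ≡ 29 (mod 45).

Equivalent; both directions hold.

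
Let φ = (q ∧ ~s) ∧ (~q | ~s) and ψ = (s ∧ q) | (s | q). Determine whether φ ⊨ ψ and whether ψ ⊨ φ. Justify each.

Converse. This fails. Under s = T, q = F, the left side is false but the right side is true.

Forward direction. Assume the antecedent. If s is true, the antecedent cannot hold. If s is false, the antecedent forces (s = F, q = T), and (s ∧ q) | (s | q) holds there. Either way (s ∧ q) | (s | q) holds.

(⇒) holds; (⇐) fails.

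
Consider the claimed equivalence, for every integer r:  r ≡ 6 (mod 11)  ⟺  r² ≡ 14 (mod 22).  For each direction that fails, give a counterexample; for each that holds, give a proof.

Both directions fail.

[⇒] This fails: take r = 17. Then 17 ≡ 6 (mod 11), but 17² = 289 ≡ 3 (mod 22), not 14.

[⇐] This fails: take r = 16. Then 16² = 256 ≡ 14 (mod 22), yet 16 ≡ 5 (mod 11), not 6.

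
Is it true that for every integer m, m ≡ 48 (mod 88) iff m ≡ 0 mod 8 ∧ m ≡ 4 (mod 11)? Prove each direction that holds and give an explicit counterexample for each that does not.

Both directions hold.

Forward direction. Suppose m ≡ 48 (mod 88); write m = 88j + 48. Since 8 ∣ 88, reducing mod 8 gives m ≡ 48 ≡ 0 (mod 8); since 11 ∣ 88, reducing mod 11 gives m ≡ 48 ≡ 4 (mod 11).

Converse. If m ≡ 0 (mod 8) and m ≡ 4 (mod 11), then by the Chinese remainder theorem m ≡ 48 (mod 88). This is exactly m ≡ 48 (mod 88).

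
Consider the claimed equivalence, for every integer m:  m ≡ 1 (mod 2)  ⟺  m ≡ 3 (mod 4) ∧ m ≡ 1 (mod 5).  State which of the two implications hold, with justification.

(⇒) fails; (⇐) holds.

[⇒] This fails: m = 1 gives 1 ≡ 1 (mod 2) but 1 ≡ 1 (mod 4), so the conjunction on the right does not hold.

[⇐] Conversely, if m ≡ 3 (mod 4) and m ≡ 1 (mod 5), then by the Chinese remainder theorem m ≡ 11 (mod 20). Since 11 ≡ 1 (mod 2) and 2 ∣ 20, we get m ≡ 1 (mod 2).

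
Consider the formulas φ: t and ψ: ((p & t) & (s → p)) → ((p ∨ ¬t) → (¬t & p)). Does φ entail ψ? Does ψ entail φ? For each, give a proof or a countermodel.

Neither implication holds.

(⇒) This fails. Under p = T, s = F, t = T, the left side is true but the right side is false.

(⇐) This fails. Under p = F, s = F, t = F, the left side is false but the right side is true.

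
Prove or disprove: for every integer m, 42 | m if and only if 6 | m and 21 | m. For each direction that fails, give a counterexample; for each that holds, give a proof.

Converse. Suppose 6 ∣ m and 21 ∣ m. Any common multiple of 6 and 21 is a multiple of their lcm; here lcm(6, 21) = 6·21/gcd(6, 21) = 126/3 = 42, so 42 ∣ m.

Forward direction. If 42 ∣ m, write m = 42q. Since 42 = 7·6, m = 6·(7q), so 6 ∣ m; and since 42 = 2·21, m = 21·(2q), so 21 ∣ m.

Both implications hold.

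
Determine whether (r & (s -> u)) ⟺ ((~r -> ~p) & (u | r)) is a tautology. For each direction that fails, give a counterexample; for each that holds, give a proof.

(⇐) This fails. Under u = T, s = F, p = F, r = F, the left side is false but the right side is true.

(⇒) Assume the antecedent. If r is true, (~r -> ~p) & (u | r) reduces to true regardless of the other variables. If r is false, the antecedent cannot hold. Either way (~r -> ~p) & (u | r) holds.

(⇒) holds; (⇐) fails.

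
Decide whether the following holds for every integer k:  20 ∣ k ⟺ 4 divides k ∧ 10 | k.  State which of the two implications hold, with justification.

Both directions hold.

(⇒) If 20 ∣ k, write k = 20q. Since 20 = 5·4, k = 4·(5q), so 4 ∣ k; and since 20 = 2·10, k = 10·(2q), so 10 ∣ k.

(⇐) Suppose 4 ∣ k and 10 ∣ k. Any common multiple of 4 and 10 is a multiple of their lcm; here lcm(4, 10) = 4·10/gcd(4, 10) = 40/2 = 20, so 20 ∣ k.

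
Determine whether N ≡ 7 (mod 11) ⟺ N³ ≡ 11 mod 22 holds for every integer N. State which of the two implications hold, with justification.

[⇒] This fails: take N = 7. Then 7 ≡ 7 (mod 11), but 7³ = 343 ≡ 13 (mod 22), not 11.

[⇐] This fails: take N = 11. Then 11³ = 1331 ≡ 11 (mod 22), yet 11 ≡ 0 (mod 11), not 7.

Neither implication holds.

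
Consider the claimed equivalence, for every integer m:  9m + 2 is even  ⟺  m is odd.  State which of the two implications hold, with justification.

(⇒) This fails: m = 0 gives 9m + 2 = 2, which is even, but 0 is even, not odd.

(⇐) This also fails: m = 5 is odd, but 9m + 2 = 47 is odd, not even.

(⇒) fails and (⇐) fails.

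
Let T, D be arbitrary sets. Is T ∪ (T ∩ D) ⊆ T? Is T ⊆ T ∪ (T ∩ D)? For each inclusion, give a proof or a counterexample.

(⟸) Let x ∈ T. Then either x ∈ T and x ∉ D; or x ∈ T ∩ D. In each case x ∈ T ∪ (T ∩ D), so T ⊆ T ∪ (T ∩ D).

(⟹) Let x ∈ T ∪ (T ∩ D). Then either x ∈ T and x ∉ D; or x ∈ T ∩ D. In each case x ∈ T, so T ∪ (T ∩ D) ⊆ T.

Both inclusions hold; the sets are equal.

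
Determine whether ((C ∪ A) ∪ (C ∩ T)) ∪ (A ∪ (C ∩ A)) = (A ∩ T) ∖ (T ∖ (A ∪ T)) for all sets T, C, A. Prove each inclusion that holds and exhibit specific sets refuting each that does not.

Forward inclusion. This inclusion fails. Take T = ∅, C = {1}, A = ∅; then 1 ∈ ((C ∪ A) ∪ (C ∩ T)) ∪ (A ∪ (C ∩ A)) but 1 ∉ (A ∩ T) ∖ (T ∖ (A ∪ T)).

Reverse inclusion. Let x ∈ (A ∩ T) ∖ (T ∖ (A ∪ T)). Then either x ∈ T ∩ A and x ∉ C; or x ∈ T ∩ C ∩ A. In each case x ∈ ((C ∪ A) ∪ (C ∩ T)) ∪ (A ∪ (C ∩ A)), so (A ∩ T) ∖ (T ∖ (A ∪ T)) ⊆ ((C ∪ A) ∪ (C ∩ T)) ∪ (A ∪ (C ∩ A)).

The sets are not equal: only the reverse inclusion holds.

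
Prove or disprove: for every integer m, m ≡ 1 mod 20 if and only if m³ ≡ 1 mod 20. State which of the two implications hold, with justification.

(⇒) Suppose m ≡ 1 mod 20. Write m = 20j + 1. Then (20j + 1)³ = 8000j³ + 1200j² + 60j + 1 = 20(400j³ + 60j² + 3j) + 1, so m³ ≡ 1 (mod 20).

(⇐) Conversely, suppose m³ ≡ 1 (mod 20). The only residue r in {0, …, 19} with r³ ≡ 1 (mod 20) is r = 1, so m ≡ 1 (mod 20).

Both directions hold.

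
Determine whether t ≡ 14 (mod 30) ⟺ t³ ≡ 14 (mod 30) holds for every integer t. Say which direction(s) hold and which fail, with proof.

Both directions hold.

Converse. Suppose t³ ≡ 14 (mod 30). The only residue r in {0, …, 29} with r³ ≡ 14 (mod 30) is r = 14, so t ≡ 14 (mod 30).

Forward direction. Suppose t ≡ 14 (mod 30). Write t = 30j + 14. Then (30j + 14)³ = 27000j³ + 37800j² + 17640j + 2744 = 30(900j³ + 1260j² + 588j + 91) + 14, so t³ ≡ 14 (mod 30).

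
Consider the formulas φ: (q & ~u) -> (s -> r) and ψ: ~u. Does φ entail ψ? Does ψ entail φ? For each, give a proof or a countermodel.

Neither implication holds.

Forward direction. This fails. Under q = F, s = F, r = F, u = T, the left side is true but the right side is false.

Converse. This fails. Under q = T, s = T, r = F, u = F, the left side is false but the right side is true.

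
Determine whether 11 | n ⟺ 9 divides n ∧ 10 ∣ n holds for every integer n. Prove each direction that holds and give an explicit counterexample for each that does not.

(⟹) This fails: take n = 11. Certainly 11 ∣ 11, but 9 ∤ 11.

(⟸) This fails: take n = 90. Both 9 ∣ 90 and 10 ∣ 90, yet 90 is not a multiple of 11 (since 90 = 8·11 + 2), so 11 ∤ 90.

Neither implication holds.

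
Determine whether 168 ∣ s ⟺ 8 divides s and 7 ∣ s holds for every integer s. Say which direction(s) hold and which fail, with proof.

Forward direction. If 168 ∣ s, write s = 168q. Since 168 = 21·8, s = 8·(21q), so 8 ∣ s; and since 168 = 24·7, s = 7·(24q), so 7 ∣ s.

Converse. This fails: take s = 56. Both 8 ∣ 56 and 7 ∣ 56, yet 56 is not a multiple of 168 (since 56 = 0·168 + 56), so 168 ∤ 56.

Only the forward direction holds.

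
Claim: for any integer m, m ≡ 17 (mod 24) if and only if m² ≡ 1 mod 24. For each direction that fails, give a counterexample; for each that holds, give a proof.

The forward direction holds; the converse fails.

(⟹) Suppose m ≡ 17 (mod 24). Write m = 24j + 17. Then (24j + 17)² = 576j² + 816j + 289 = 24(24j² + 34j + 12) + 1, so m² ≡ 1 (mod 24).

(⟸) This fails: take m = 1. Then 1² = 1 ≡ 1 (mod 24), yet 1 ≡ 1 (mod 24), not 17.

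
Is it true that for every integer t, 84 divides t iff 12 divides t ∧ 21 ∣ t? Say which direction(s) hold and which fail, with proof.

(→) If 84 ∣ t, write t = 84q. Since 84 = 7·12, t = 12·(7q), so 12 ∣ t; and since 84 = 4·21, t = 21·(4q), so 21 ∣ t.

(←) Suppose 12 ∣ t and 21 ∣ t. Any common multiple of 12 and 21 is a multiple of their lcm; here lcm(12, 21) = 12·21/gcd(12, 21) = 252/3 = 84, so 84 ∣ t.

Both directions hold; the statement is true.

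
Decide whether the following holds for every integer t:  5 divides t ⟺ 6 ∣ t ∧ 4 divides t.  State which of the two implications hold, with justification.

Neither direction holds.

(⇒) This fails: take t = 5. Certainly 5 ∣ 5, but 6 ∤ 5.

(⇐) This fails: take t = 12. Both 6 ∣ 12 and 4 ∣ 12, yet 12 is not a multiple of 5 (since 12 = 2·5 + 2), so 5 ∤ 12.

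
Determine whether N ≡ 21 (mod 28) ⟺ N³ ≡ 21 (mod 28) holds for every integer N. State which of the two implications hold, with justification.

(⟹) Suppose N ≡ 21 (mod 28). Write N = 28j + 21. Then (28j + 21)³ = 21952j³ + 49392j² + 37044j + 9261 = 28(784j³ + 1764j² + 1323j + 330) + 21, so N³ ≡ 21 (mod 28).

(⟸) Conversely, suppose N³ ≡ 21 (mod 28). The only residue r in {0, …, 27} with r³ ≡ 21 (mod 28) is r = 21, so N ≡ 21 (mod 28).

Both directions hold.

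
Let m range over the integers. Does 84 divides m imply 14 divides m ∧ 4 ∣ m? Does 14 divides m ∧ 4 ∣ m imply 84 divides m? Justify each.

Not equivalent: only (⇒) holds.

(⇒) If 84 ∣ m, write m = 84q. Since 84 = 6·14, m = 14·(6q), so 14 ∣ m; and since 84 = 21·4, m = 4·(21q), so 4 ∣ m.

(⇐) This fails: take m = 28. Both 14 ∣ 28 and 4 ∣ 28, yet 28 is not a multiple of 84 (since 28 = 0·84 + 28), so 84 ∤ 28.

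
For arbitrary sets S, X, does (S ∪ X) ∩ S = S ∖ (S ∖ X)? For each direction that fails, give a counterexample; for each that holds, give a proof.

The sets are not equal: only the reverse inclusion holds.

Forward inclusion. This inclusion fails. Take S = {1}, X = ∅; then 1 ∈ (S ∪ X) ∩ S but 1 ∉ S ∖ (S ∖ X).

Reverse inclusion. Let x ∈ S ∖ (S ∖ X). Then x ∈ S ∩ X, from which x ∈ (S ∪ X) ∩ S.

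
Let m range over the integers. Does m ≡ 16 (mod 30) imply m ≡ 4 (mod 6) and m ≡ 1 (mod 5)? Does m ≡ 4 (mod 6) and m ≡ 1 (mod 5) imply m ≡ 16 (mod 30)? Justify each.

[⇐] If m ≡ 4 (mod 6) and m ≡ 1 (mod 5), then by the Chinese remainder theorem m ≡ 16 (mod 30). This is exactly m ≡ 16 (mod 30).

[⇒] Suppose m ≡ 16 (mod 30); write m = 30j + 16. Since 6 ∣ 30, reducing mod 6 gives m ≡ 16 ≡ 4 (mod 6); since 5 ∣ 30, reducing mod 5 gives m ≡ 16 ≡ 1 (mod 5).

Both directions hold; the statement is true.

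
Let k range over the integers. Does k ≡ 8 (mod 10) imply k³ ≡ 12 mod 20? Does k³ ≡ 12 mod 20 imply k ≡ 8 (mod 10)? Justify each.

Both directions hold; the statement is true.

(→) Suppose k ≡ 8 (mod 10). Working modulo 20, k ∈ {8, 18}; for each such r, r³ ≡ 12 (mod 20).

(←) Conversely, the residues r modulo 20 with r³ ≡ 12 (mod 20) are exactly {8, 18}, and each is ≡ 8 (mod 10).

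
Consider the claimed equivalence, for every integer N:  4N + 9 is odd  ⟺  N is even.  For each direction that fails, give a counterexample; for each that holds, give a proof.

(⇒) fails; (⇐) holds.

(→) This fails: take N = 1. Then 4N + 9 = 13, which is odd, yet N = 1 is odd, not even.

(←) Suppose N is even. Since 4 is even, 4N is even for every N, so 4N + 9 has the same parity as 9, which is odd. Hence 4N + 9 is odd.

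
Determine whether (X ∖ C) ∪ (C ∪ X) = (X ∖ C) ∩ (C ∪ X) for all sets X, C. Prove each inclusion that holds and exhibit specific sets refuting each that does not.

Only the reverse inclusion holds.

(⟹) This inclusion fails. Take X = ∅, C = {1}; then 1 ∈ (X ∖ C) ∪ (C ∪ X) but 1 ∉ (X ∖ C) ∩ (C ∪ X).

(⟸) Let x ∈ (X ∖ C) ∩ (C ∪ X). Then x ∈ X and x ∉ C, from which x ∈ (X ∖ C) ∪ (C ∪ X).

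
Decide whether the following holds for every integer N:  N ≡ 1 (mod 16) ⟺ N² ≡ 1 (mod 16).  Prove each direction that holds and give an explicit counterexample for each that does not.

The forward direction holds; the converse fails.

Forward direction. Suppose N ≡ 1 (mod 16). Write N = 16j + 1. Then (16j + 1)² = 256j² + 32j + 1 = 16(16j² + 2j) + 1, so N² ≡ 1 (mod 16).

Converse. This fails: take N = 7. Then 7² = 49 ≡ 1 (mod 16), yet 7 ≡ 7 (mod 16), not 1.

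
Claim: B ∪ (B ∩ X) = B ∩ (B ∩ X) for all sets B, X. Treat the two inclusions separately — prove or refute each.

Forward inclusion. This inclusion fails. Take B = {1}, X = ∅; then 1 ∈ B ∪ (B ∩ X) but 1 ∉ B ∩ (B ∩ X).

Reverse inclusion. Let x ∈ B ∩ (B ∩ X). Then x ∈ B ∩ X, from which x ∈ B ∪ (B ∩ X).

The sets are not equal: only the reverse inclusion holds.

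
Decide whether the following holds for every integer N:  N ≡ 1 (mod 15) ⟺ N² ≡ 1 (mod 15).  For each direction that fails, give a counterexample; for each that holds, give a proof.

(←) This fails: take N = 4. Then 4² = 16 ≡ 1 (mod 15), yet 4 ≡ 4 (mod 15), not 1.

(→) Suppose N ≡ 1 (mod 15). Write N = 15j + 1. Then (15j + 1)² = 225j² + 30j + 1 = 15(15j² + 2j) + 1, so N² ≡ 1 (mod 15).

The forward direction holds; the converse fails.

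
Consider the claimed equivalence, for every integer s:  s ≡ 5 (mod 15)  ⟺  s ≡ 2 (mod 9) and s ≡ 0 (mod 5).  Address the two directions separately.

Only the converse holds.

(⟹) This fails: s = 35 gives 35 ≡ 5 (mod 15) but 35 ≡ 8 (mod 9), so the conjunction on the right does not hold.

(⟸) Conversely, if s ≡ 2 (mod 9) and s ≡ 0 (mod 5), then by the Chinese remainder theorem s ≡ 20 (mod 45). Since 20 ≡ 5 (mod 15) and 15 ∣ 45, we get s ≡ 5 (mod 15).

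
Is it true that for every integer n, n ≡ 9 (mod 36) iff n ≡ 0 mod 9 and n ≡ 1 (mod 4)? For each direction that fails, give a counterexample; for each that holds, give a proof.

Forward direction. Suppose n ≡ 9 (mod 36); write n = 36j + 9. Since 9 ∣ 36, reducing mod 9 gives n ≡ 9 ≡ 0 (mod 9); since 4 ∣ 36, reducing mod 4 gives n ≡ 9 ≡ 1 (mod 4).

Converse. If n ≡ 0 (mod 9) and n ≡ 1 (mod 4), then by the Chinese remainder theorem n ≡ 9 (mod 36). This is exactly n ≡ 9 (mod 36).

Both directions hold.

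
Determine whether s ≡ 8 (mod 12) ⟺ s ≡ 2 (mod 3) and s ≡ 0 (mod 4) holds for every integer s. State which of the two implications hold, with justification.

Both directions hold.

(⇒) Suppose s ≡ 8 (mod 12); write s = 12j + 8. Since 3 ∣ 12, reducing mod 3 gives s ≡ 8 ≡ 2 (mod 3); since 4 ∣ 12, reducing mod 4 gives s ≡ 8 ≡ 0 (mod 4).

(⇐) Conversely, if s ≡ 2 (mod 3) and s ≡ 0 (mod 4), then by the Chinese remainder theorem s ≡ 8 (mod 12). This is exactly s ≡ 8 (mod 12).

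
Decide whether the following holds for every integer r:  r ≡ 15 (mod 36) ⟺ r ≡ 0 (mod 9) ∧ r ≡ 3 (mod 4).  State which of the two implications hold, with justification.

Both directions fail.

[⇒] This fails: r = 15 gives 15 ≡ 15 (mod 36) but 15 ≡ 6 (mod 9), so the conjunction on the right does not hold.

[⇐] This fails: r = 27 satisfies both congruences on the right (27 ≡ 0 mod 9 and 27 ≡ 3 mod 4) yet 27 ≡ 27 (mod 36), not 15.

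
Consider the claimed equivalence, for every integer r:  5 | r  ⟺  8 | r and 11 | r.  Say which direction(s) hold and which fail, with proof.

Both directions fail.

[⇒] This fails: take r = 5. Certainly 5 ∣ 5, but 8 ∤ 5.

[⇐] This fails: take r = 88. Both 8 ∣ 88 and 11 ∣ 88, yet 88 is not a multiple of 5 (since 88 = 17·5 + 3), so 5 ∤ 88.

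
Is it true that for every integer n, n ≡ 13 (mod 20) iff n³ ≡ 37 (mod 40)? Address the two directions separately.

Forward direction. This fails: take n = 33. Then 33 ≡ 13 (mod 20), but 33³ = 35937 ≡ 17 (mod 40), not 37.

Converse. The residues r modulo 40 with r³ ≡ 37 (mod 40) are exactly {13}, and each is ≡ 13 (mod 20).

The forward direction fails; the converse holds.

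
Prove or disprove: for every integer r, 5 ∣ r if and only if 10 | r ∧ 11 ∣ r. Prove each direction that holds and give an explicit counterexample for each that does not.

The forward direction fails; the converse holds.

Forward direction. This fails: take r = 5. Certainly 5 ∣ 5, but 10 ∤ 5.

Converse. Suppose 10 ∣ r and 11 ∣ r. Any common multiple of 10 and 11 is a multiple of their lcm; here gcd(10, 11) = 1, so lcm(10, 11) = 10·11 = 110, so 110 ∣ r. Since 5 ∣ 110, it follows that 5 ∣ r.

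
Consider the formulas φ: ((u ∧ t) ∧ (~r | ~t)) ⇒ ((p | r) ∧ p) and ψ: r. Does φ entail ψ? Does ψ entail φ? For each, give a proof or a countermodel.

[⇒] This fails. Under r = F, u = F, t = F, p = F, the left side is true but the right side is false.

[⇐] Assume the antecedent. If r is true, the consequent reduces to true regardless of the other variables. If r is false, the antecedent cannot hold. Either way the consequent holds.

The forward direction fails; the converse holds.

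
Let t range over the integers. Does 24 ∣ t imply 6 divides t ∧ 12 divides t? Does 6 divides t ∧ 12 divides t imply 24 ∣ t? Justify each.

Converse. This fails: take t = 12. Both 6 ∣ 12 and 12 ∣ 12, yet 12 is not a multiple of 24 (since 12 = 0·24 + 12), so 24 ∤ 12.

Forward direction. If 24 ∣ t, write t = 24q. Since 24 = 4·6, t = 6·(4q), so 6 ∣ t; and since 24 = 2·12, t = 12·(2q), so 12 ∣ t.

Only the forward direction holds.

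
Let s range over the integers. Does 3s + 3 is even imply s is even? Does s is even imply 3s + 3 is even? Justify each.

(⟹) This fails: s = 1 gives 3s + 3 = 6, which is even, but 1 is odd, not even.

(⟸) This also fails: s = 4 is even, but 3s + 3 = 15 is odd, not even.

(⇒) fails and (⇐) fails.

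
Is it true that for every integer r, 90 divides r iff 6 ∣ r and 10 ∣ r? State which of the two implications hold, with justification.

[⇐] This fails: take r = 30. Both 6 ∣ 30 and 10 ∣ 30, yet 30 is not a multiple of 90 (since 30 = 0·90 + 30), so 90 ∤ 30.

[⇒] If 90 ∣ r, write r = 90q. Since 90 = 15·6, r = 6·(15q), so 6 ∣ r; and since 90 = 9·10, r = 10·(9q), so 10 ∣ r.

Not equivalent: only (⇒) holds.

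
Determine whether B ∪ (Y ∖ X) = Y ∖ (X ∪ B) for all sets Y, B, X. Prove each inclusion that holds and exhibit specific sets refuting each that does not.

(⟹) This inclusion fails. Take Y = ∅, B = {1}, X = ∅; then 1 ∈ B ∪ (Y ∖ X) but 1 ∉ Y ∖ (X ∪ B).

(⟸) Let x ∈ Y ∖ (X ∪ B). Then x ∈ Y and x ∉ B, X, from which x ∈ B ∪ (Y ∖ X).

Only the reverse inclusion holds.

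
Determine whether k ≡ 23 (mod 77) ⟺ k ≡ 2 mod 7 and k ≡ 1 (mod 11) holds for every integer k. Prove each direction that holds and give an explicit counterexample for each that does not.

(⇒) Suppose k ≡ 23 (mod 77); write k = 77j + 23. Since 7 ∣ 77, reducing mod 7 gives k ≡ 23 ≡ 2 (mod 7); since 11 ∣ 77, reducing mod 11 gives k ≡ 23 ≡ 1 (mod 11).

(⇐) Conversely, if k ≡ 2 (mod 7) and k ≡ 1 (mod 11), then by the Chinese remainder theorem k ≡ 23 (mod 77). This is exactly k ≡ 23 (mod 77).

The biconditional holds.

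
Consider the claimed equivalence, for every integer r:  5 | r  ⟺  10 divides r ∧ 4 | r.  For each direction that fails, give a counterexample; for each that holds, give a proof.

Converse. Suppose 10 ∣ r and 4 ∣ r. Any common multiple of 10 and 4 is a multiple of their lcm; here lcm(10, 4) = 10·4/gcd(10, 4) = 40/2 = 20, so 20 ∣ r. Since 5 ∣ 20, it follows that 5 ∣ r.

Forward direction. This fails: take r = 5. Certainly 5 ∣ 5, but 10 ∤ 5.

Only the converse holds.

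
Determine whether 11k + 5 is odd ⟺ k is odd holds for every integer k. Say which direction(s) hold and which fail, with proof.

(⇒) fails and (⇐) fails.

(⟹) This fails: k = 6 gives 11k + 5 = 71, which is odd, but 6 is even, not odd.

(⟸) This also fails: k = 3 is odd, but 11k + 5 = 38 is even, not odd.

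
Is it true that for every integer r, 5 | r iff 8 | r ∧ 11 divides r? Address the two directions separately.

Neither direction holds.

(⟹) This fails: take r = 5. Certainly 5 ∣ 5, but 8 ∤ 5.

(⟸) This fails: take r = 88. Both 8 ∣ 88 and 11 ∣ 88, yet 88 is not a multiple of 5 (since 88 = 17·5 + 3), so 5 ∤ 88.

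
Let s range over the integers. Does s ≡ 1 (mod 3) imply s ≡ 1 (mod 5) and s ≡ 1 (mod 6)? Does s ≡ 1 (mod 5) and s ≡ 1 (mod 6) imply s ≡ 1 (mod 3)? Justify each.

(→) This fails: s = 4 gives 4 ≡ 1 (mod 3) but 4 ≡ 4 (mod 5), so the conjunction on the right does not hold.

(←) Conversely, if s ≡ 1 (mod 5) and s ≡ 1 (mod 6), then by the Chinese remainder theorem s ≡ 1 (mod 30). Since 1 ≡ 1 (mod 3) and 3 ∣ 30, we get s ≡ 1 (mod 3).

(⇒) fails; (⇐) holds.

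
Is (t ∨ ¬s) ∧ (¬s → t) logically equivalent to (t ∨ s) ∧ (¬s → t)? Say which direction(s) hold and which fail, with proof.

Not equivalent: only (⇒) holds.

[⇒] Assume the antecedent. If s is true, (t ∨ s) ∧ (¬s → t) reduces to true regardless of the other variables. If s is false, the antecedent forces (s = F, t = T), and (t ∨ s) ∧ (¬s → t) holds there. Either way (t ∨ s) ∧ (¬s → t) holds.

[⇐] This fails. Under s = T, t = F, the left side is false but the right side is true.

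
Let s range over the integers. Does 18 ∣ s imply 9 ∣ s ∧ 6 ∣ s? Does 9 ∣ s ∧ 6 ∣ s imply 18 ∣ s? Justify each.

[⇒] If 18 ∣ s, write s = 18q. Since 18 = 2·9, s = 9·(2q), so 9 ∣ s; and since 18 = 3·6, s = 6·(3q), so 6 ∣ s.

[⇐] Suppose 9 ∣ s and 6 ∣ s. Any common multiple of 9 and 6 is a multiple of their lcm; here lcm(9, 6) = 9·6/gcd(9, 6) = 54/3 = 18, so 18 ∣ s.

Both directions hold; the statement is true.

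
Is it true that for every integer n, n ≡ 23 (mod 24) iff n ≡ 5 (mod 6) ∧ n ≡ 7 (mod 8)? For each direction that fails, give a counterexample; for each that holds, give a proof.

(→) Suppose n ≡ 23 (mod 24); write n = 24j + 23. Since 6 ∣ 24, reducing mod 6 gives n ≡ 23 ≡ 5 (mod 6); since 8 ∣ 24, reducing mod 8 gives n ≡ 23 ≡ 7 (mod 8).

(←) Conversely, if n ≡ 5 (mod 6) and n ≡ 7 (mod 8), then by the Chinese remainder theorem n ≡ 23 (mod 24). This is exactly n ≡ 23 (mod 24).

Equivalent; both directions hold.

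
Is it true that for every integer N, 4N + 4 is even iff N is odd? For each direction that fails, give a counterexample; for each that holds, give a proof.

(⟹) This fails: take N = 2. Then 4N + 4 = 12, which is even, yet N = 2 is even, not odd.

(⟸) Suppose N is odd. Since 4 is even, 4N is even for every N, so 4N + 4 has the same parity as 4, which is even. Hence 4N + 4 is even.

The forward direction fails; the converse holds.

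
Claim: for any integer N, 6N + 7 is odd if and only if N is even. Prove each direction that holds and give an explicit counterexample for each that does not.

(→) This fails: take N = 3. Then 6N + 7 = 25, which is odd, yet N = 3 is odd, not even.

(←) Suppose N is even. Since 6 is even, 6N is even for every N, so 6N + 7 has the same parity as 7, which is odd. Hence 6N + 7 is odd.

Only the reverse direction holds.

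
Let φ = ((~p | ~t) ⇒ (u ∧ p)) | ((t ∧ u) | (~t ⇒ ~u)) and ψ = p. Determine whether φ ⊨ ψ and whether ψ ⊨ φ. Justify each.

(→) This fails. Under p = F, t = F, u = F, the left side is true but the right side is false.

(←) Assume the antecedent. If p is true, the consequent reduces to true regardless of the other variables. If p is false, the antecedent cannot hold. Either way the consequent holds.

(⇒) fails; (⇐) holds.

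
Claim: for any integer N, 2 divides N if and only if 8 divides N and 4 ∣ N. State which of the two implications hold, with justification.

(⇒) This fails: take N = 2. Certainly 2 ∣ 2, but 8 ∤ 2.

(⇐) Suppose 8 ∣ N and 4 ∣ N. Any common multiple of 8 and 4 is a multiple of their lcm; here lcm(8, 4) = 8·4/gcd(8, 4) = 32/4 = 8, so 8 ∣ N. Since 2 ∣ 8, it follows that 2 ∣ N.

The forward direction fails; the converse holds.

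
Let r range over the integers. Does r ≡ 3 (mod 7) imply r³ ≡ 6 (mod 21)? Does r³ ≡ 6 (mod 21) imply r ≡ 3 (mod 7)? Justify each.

Neither implication holds.

(⟹) This fails: take r = 10. Then 10 ≡ 3 (mod 7), but 10³ = 1000 ≡ 13 (mod 21), not 6.

(⟸) This fails: take r = 6. Then 6³ = 216 ≡ 6 (mod 21), yet 6 ≡ 6 (mod 7), not 3.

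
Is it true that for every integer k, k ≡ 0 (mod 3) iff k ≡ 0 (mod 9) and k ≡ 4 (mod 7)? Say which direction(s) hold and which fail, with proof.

Only the converse holds.

(⟹) This fails: k = 0 gives 0 ≡ 0 (mod 3) but 0 ≡ 0 (mod 7), so the conjunction on the right does not hold.

(⟸) Conversely, if k ≡ 0 (mod 9) and k ≡ 4 (mod 7), then by the Chinese remainder theorem k ≡ 18 (mod 63). Since 18 ≡ 0 (mod 3) and 3 ∣ 63, we get k ≡ 0 (mod 3).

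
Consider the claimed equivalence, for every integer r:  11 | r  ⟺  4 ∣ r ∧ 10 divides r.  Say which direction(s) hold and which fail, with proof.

Forward direction. This fails: take r = 11. Certainly 11 ∣ 11, but 4 ∤ 11.

Converse. This fails: take r = 20. Both 4 ∣ 20 and 10 ∣ 20, yet 20 is not a multiple of 11 (since 20 = 1·11 + 9), so 11 ∤ 20.

(⇒) fails and (⇐) fails.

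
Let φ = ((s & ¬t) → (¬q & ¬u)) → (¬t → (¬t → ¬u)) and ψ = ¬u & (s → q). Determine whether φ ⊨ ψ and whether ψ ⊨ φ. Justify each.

(⇐) Assume the antecedent. If u is true, the antecedent cannot hold. If u is false, the consequent reduces to true regardless of the other variables. Either way the consequent holds.

(⇒) This fails. Under s = T, t = F, q = F, u = F, the left side is true but the right side is false.

Not equivalent: only (⇐) holds.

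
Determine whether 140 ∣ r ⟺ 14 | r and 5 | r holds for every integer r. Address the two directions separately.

(⇒) If 140 ∣ r, write r = 140q. Since 140 = 10·14, r = 14·(10q), so 14 ∣ r; and since 140 = 28·5, r = 5·(28q), so 5 ∣ r.

(⇐) This fails: take r = 70. Both 14 ∣ 70 and 5 ∣ 70, yet 70 is not a multiple of 140 (since 70 = 0·140 + 70), so 140 ∤ 70.

(⇒) holds; (⇐) fails.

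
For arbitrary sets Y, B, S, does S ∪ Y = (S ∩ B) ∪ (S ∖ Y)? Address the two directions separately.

(⟹) This inclusion fails. Take Y = {1}, B = ∅, S = ∅; then 1 ∈ S ∪ Y but 1 ∉ (S ∩ B) ∪ (S ∖ Y).

(⟸) Let x ∈ (S ∩ B) ∪ (S ∖ Y). Then either x ∈ S and x ∉ Y, B; or x ∈ B ∩ S and x ∉ Y; or x ∈ Y ∩ B ∩ S. In each case x ∈ S ∪ Y, so (S ∩ B) ∪ (S ∖ Y) ⊆ S ∪ Y.

The sets are not equal: only the reverse inclusion holds.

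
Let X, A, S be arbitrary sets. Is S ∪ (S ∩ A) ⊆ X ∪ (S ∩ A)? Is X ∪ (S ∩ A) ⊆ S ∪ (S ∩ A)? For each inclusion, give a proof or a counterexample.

Forward inclusion. This inclusion fails. Take X = ∅, A = ∅, S = {1}; then 1 ∈ S ∪ (S ∩ A) but 1 ∉ X ∪ (S ∩ A).

Reverse inclusion. This inclusion fails. Take X = {1}, A = ∅, S = ∅; then 1 ∈ X ∪ (S ∩ A) but 1 ∉ S ∪ (S ∩ A).

Neither inclusion holds.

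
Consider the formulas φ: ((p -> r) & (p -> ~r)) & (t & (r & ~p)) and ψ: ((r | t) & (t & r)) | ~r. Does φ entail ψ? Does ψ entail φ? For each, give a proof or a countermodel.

The forward direction holds; the converse fails.

Forward direction. Assume the antecedent. If t is true, ((r | t) & (t & r)) | ~r reduces to true regardless of the other variables. If t is false, the antecedent cannot hold. Either way ((r | t) & (t & r)) | ~r holds.

Converse. This fails. Under t = F, r = F, p = F, the left side is false but the right side is true.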